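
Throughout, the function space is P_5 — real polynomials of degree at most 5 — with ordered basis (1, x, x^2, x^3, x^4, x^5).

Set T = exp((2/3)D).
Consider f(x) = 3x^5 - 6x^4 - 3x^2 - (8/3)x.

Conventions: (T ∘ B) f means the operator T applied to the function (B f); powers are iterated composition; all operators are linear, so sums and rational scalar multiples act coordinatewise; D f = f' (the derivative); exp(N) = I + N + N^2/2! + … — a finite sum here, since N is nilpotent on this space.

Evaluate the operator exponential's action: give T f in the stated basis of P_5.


order-1 term: 10x^4 - 16x^3 - 4x - 16/9
order-2 term: (40/3)x^3 - 16x^2 - 4/3
order-3 term: (80/9)x^2 - (64/9)x
order-4 term: (80/27)x - 32/27
order-5 term: 32/81
the series for exp((2/3)D) f terminates at order 5
exp((2/3)D) f = 3x^5 + 4x^4 - (8/3)x^3 - (91/9)x^2 - (292/27)x - 316/81

the image equals g(x) = 3x^5 + 4x^4 - (8/3)x^3 - (91/9)x^2 - (292/27)x - 316/81


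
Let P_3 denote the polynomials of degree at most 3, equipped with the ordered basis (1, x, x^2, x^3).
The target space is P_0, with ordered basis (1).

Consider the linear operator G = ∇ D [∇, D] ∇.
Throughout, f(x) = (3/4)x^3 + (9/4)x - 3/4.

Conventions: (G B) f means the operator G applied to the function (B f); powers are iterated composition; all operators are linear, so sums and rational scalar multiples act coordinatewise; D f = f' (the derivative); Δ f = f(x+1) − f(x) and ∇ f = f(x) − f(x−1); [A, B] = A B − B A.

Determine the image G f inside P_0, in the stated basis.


the result is g(x) = 0

∇ f = (9/4)x^2 - (9/4)x + 3
D ∇ f = (9/2)x - 9/4
∇ D ∇ f = 9/2
∇ ∇ f = (9/2)x - 9/2
D ∇ ∇ f = 9/2
[∇, D] ∇ f = 0
D [∇, D] ∇ f = 0
∇ D [∇, D] ∇ f = 0


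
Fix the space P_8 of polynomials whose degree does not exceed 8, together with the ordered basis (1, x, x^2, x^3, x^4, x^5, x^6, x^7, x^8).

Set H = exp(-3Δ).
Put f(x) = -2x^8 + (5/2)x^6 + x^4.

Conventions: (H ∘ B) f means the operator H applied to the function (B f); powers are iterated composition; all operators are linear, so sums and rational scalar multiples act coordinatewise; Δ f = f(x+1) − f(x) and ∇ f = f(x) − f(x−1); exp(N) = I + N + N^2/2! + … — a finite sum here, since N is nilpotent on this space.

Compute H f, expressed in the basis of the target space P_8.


order-1 term: 48x^7 + 168x^6 + 291x^5 + (615/2)x^4 + 174x^3 + (75/2)x^2 - 9x - 9/2
order-2 term: -504x^6 - 3024x^5 - (16965/2)x^4 - 13770x^3 - (26415/2)x^2 - 6939x - 3051/2
order-3 term: 3024x^5 + 22680x^4 + 74250x^3 + 130005x^2 + 119799x + 45927
order-4 term: -11340x^4 - 90720x^3 - (583605/2)x^2 - 441450x - 524637/2
order-5 term: 27216x^3 + 204120x^2 + 540675x + 1002375/2
order-6 term: -40824x^2 - 244944x - 772011/2
order-7 term: 34992x + 122472
order-8 term: -13122
the series for exp(-3Δ) f terminates at order 8
exp(-3Δ) f = -2x^8 + 48x^7 - (667/2)x^6 + 291x^5 + 3166x^4 - 2850x^3 - (23343/2)x^2 + 2124x + 13221/2

the image equals g(x) = -2x^8 + 48x^7 - (667/2)x^6 + 291x^5 + 3166x^4 - 2850x^3 - (23343/2)x^2 + 2124x + 13221/2


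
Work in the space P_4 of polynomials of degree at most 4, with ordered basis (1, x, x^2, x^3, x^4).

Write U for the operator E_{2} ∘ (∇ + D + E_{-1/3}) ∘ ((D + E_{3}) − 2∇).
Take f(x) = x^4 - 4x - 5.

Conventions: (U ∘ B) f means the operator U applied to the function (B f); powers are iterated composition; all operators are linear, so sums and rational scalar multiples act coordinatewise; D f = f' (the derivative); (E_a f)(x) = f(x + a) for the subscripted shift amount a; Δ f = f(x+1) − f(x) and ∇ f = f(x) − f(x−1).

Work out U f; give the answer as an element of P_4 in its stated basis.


D f = 4x^3 - 4
E_{3} f = x^4 + 12x^3 + 54x^2 + 104x + 64
(D + E_{3}) f = x^4 + 16x^3 + 54x^2 + 104x + 60
∇ f = 4x^3 - 6x^2 + 4x - 5
(-2∇) f = -8x^3 + 12x^2 - 8x + 10
((D + E_{3}) − 2∇) f = x^4 + 8x^3 + 66x^2 + 96x + 70
∇ ((D + E_{3}) − 2∇) f = 4x^3 + 18x^2 + 112x + 37
D ((D + E_{3}) − 2∇) f = 4x^3 + 24x^2 + 132x + 96
E_{-1/3} ((D + E_{3}) − 2∇) f = x^4 + (20/3)x^3 + (176/3)x^2 + (1472/27)x + 3649/81
(∇ + D + E_{-1/3}) ((D + E_{3}) − 2∇) f = x^4 + (44/3)x^3 + (302/3)x^2 + (8060/27)x + 14422/81
E_{2} (∇ + D + E_{-1/3}) ((D + E_{3}) − 2∇) f = x^4 + (68/3)x^3 + (638/3)x^2 + (24548/27)x + 106198/81

the result is g(x) = x^4 + (68/3)x^3 + (638/3)x^2 + (24548/27)x + 106198/81


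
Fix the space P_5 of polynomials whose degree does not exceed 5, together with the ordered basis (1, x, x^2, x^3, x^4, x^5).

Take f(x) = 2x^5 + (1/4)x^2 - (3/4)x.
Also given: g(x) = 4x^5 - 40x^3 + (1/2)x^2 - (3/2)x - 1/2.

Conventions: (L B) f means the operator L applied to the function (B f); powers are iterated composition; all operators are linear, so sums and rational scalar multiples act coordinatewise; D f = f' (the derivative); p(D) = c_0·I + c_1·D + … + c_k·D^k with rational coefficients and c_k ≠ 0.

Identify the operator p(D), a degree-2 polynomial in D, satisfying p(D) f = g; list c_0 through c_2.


c_0 = 2, c_1 = 0, c_2 = -1

D^0 f = 2x^5 + (1/4)x^2 - (3/4)x
D^1 f = 10x^4 + (1/2)x - 3/4
D^2 f = 40x^3 + 1/2
matching coefficients of g against c_0 f + c_1 Df + … from the top degree down determines the c_i
solution: c_0 = 2, c_1 = 0, c_2 = -1


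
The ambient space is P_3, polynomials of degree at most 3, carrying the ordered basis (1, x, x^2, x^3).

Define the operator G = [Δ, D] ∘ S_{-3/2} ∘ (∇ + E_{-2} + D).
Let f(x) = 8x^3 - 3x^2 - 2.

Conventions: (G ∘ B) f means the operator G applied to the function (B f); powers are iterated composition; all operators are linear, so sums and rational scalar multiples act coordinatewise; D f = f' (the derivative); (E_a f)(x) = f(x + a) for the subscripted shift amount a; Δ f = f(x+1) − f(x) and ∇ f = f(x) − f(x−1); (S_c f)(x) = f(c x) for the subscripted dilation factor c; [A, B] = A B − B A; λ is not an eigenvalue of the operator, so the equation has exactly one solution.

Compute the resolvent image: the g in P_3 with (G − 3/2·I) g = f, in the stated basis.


the image equals g(x) = -(16/3)x^3 + 2x^2 + 4/3

write g with unknown coordinates in the stated basis and equate coefficients in (G − 3/2·I) g = f
solving from the highest basis element down gives g = -(16/3)x^3 + 2x^2 + 4/3
check: G g = 0
so G g − 3/2·g = 8x^3 - 3x^2 - 2 = f ✓


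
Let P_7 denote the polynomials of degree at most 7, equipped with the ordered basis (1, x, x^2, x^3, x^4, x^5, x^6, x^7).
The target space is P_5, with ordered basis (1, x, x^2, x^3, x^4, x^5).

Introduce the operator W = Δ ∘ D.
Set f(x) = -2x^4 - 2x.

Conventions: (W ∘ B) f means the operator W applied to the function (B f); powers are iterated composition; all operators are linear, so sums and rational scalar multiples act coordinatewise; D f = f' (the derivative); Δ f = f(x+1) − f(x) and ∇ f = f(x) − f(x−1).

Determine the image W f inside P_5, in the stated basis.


D f = -8x^3 - 2
Δ D f = -24x^2 - 24x - 8

the image equals g(x) = -24x^2 - 24x - 8


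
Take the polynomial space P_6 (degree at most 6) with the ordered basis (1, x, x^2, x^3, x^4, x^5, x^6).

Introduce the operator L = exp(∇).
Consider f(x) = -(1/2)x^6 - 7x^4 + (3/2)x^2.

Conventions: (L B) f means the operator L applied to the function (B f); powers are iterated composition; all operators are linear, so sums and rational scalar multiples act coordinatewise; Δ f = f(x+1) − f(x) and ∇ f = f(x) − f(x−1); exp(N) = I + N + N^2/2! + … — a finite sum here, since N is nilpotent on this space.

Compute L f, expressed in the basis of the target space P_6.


g(x) = -(1/2)x^6 - 3x^5 - 7x^4 - 18x^3 - 6x^2 + 25x - 5/2

order-1 term: -3x^5 + (15/2)x^4 - 38x^3 + (99/2)x^2 - 28x + 6
order-2 term: -(15/2)x^4 + 30x^3 - (189/2)x^2 + 129x - 63
order-3 term: -10x^3 + 45x^2 - 103x + 87
order-4 term: -(15/2)x^2 + 30x - 79/2
order-5 term: -3x + 15/2
order-6 term: -1/2
the series for exp(∇) f terminates at order 6
exp(∇) f = -(1/2)x^6 - 3x^5 - 7x^4 - 18x^3 - 6x^2 + 25x - 5/2


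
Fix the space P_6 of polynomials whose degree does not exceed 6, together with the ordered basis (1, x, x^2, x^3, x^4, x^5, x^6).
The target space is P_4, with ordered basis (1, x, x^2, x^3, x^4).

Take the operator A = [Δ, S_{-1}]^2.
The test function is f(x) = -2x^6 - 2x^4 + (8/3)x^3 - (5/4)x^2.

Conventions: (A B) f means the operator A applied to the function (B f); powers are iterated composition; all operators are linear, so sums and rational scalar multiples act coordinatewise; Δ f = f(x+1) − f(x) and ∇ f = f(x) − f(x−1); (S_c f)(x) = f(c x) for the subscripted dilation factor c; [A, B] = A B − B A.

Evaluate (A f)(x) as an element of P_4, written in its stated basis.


S_{-1} f = -2x^6 - 2x^4 - (8/3)x^3 - (5/4)x^2
Δ S_{-1} f = -12x^5 - 30x^4 - 48x^3 - 50x^2 - (61/2)x - 95/12
Δ f = -12x^5 - 30x^4 - 48x^3 - 34x^2 - (29/2)x - 31/12
S_{-1} Δ f = 12x^5 - 30x^4 + 48x^3 - 34x^2 + (29/2)x - 31/12
[Δ, S_{-1}] f = -24x^5 - 96x^3 - 16x^2 - 45x - 16/3
S_{-1} [Δ, S_{-1}] f = 24x^5 + 96x^3 - 16x^2 + 45x - 16/3
Δ S_{-1} [Δ, S_{-1}] f = 120x^4 + 240x^3 + 528x^2 + 376x + 149
Δ [Δ, S_{-1}] f = -120x^4 - 240x^3 - 528x^2 - 440x - 181
S_{-1} Δ [Δ, S_{-1}] f = -120x^4 + 240x^3 - 528x^2 + 440x - 181
[Δ, S_{-1}] [Δ, S_{-1}] f = 240x^4 + 1056x^2 - 64x + 330

the image equals g(x) = 240x^4 + 1056x^2 - 64x + 330


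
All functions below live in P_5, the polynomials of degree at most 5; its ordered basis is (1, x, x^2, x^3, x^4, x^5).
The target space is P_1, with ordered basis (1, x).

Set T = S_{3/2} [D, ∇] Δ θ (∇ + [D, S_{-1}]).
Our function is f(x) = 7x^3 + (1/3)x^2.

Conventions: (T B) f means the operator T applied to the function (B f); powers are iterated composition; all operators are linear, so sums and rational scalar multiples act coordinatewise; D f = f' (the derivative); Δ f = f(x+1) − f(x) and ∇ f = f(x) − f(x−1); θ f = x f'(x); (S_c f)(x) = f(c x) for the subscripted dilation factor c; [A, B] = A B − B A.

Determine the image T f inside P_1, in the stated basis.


∇ f = 21x^2 - (61/3)x + 20/3
S_{-1} f = -7x^3 + (1/3)x^2
D S_{-1} f = -21x^2 + (2/3)x
D f = 21x^2 + (2/3)x
S_{-1} D f = 21x^2 - (2/3)x
[D, S_{-1}] f = -42x^2 + (4/3)x
(∇ + [D, S_{-1}]) f = -21x^2 - 19x + 20/3
θ (∇ + [D, S_{-1}]) f = -42x^2 - 19x
Δ θ (∇ + [D, S_{-1}]) f = -84x - 61
∇ (Δ θ) (∇ + [D, S_{-1}]) f = -84
D ∇ (Δ θ) (∇ + [D, S_{-1}]) f = 0
D (Δ θ) (∇ + [D, S_{-1}]) f = -84
∇ D (Δ θ) (∇ + [D, S_{-1}]) f = 0
[D, ∇] (Δ θ) (∇ + [D, S_{-1}]) f = 0
S_{3/2} ([D, ∇] Δ θ) (∇ + [D, S_{-1}]) f = 0

the image equals g(x) = 0


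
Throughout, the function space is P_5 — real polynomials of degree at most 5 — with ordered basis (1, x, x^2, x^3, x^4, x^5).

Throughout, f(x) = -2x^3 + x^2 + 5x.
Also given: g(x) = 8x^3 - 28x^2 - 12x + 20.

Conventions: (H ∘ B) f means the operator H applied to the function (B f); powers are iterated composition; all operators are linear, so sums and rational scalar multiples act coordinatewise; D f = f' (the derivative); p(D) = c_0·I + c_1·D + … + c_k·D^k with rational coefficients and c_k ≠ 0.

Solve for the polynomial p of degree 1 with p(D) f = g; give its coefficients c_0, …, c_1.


p(D) = -4·I + 4·D, i.e. c_0 = -4, c_1 = 4

D^0 f = -2x^3 + x^2 + 5x
D^1 f = -6x^2 + 2x + 5
matching coefficients of g against c_0 f + c_1 Df + … from the top degree down determines the c_i
solution: c_0 = -4, c_1 = 4


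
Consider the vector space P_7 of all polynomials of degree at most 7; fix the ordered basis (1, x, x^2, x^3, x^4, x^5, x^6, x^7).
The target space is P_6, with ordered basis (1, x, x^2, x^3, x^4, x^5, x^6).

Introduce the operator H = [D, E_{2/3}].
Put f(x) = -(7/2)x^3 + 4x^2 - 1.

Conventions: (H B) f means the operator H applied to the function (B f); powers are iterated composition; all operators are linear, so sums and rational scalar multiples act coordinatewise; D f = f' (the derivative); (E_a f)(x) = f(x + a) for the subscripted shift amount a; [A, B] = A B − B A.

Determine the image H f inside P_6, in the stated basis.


the result is g(x) = 0

E_{2/3} f = -(7/2)x^3 - 3x^2 + (2/3)x - 7/27
D E_{2/3} f = -(21/2)x^2 - 6x + 2/3
D f = -(21/2)x^2 + 8x
E_{2/3} D f = -(21/2)x^2 - 6x + 2/3
[D, E_{2/3}] f = 0


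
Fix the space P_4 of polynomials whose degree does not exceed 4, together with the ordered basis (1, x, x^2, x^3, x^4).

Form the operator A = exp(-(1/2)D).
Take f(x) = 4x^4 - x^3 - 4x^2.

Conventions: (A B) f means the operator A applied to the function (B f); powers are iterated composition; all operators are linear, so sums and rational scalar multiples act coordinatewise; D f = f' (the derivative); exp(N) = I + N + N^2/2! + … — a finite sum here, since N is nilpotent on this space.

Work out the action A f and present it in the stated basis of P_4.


the image equals g(x) = 4x^4 - 9x^3 + (7/2)x^2 + (5/4)x - 5/8

order-1 term: -8x^3 + (3/2)x^2 + 4x
order-2 term: 6x^2 - (3/4)x - 1
order-3 term: -2x + 1/8
order-4 term: 1/4
the series for exp(-(1/2)D) f terminates at order 4
exp(-(1/2)D) f = 4x^4 - 9x^3 + (7/2)x^2 + (5/4)x - 5/8


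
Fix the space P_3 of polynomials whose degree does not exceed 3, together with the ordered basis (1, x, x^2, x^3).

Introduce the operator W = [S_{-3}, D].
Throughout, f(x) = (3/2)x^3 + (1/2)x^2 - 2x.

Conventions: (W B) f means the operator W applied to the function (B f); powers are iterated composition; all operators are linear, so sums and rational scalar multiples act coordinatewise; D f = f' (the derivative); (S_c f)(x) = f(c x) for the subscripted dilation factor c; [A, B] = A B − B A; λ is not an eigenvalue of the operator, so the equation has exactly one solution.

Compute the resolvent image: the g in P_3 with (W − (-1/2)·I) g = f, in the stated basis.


write g with unknown coordinates in the stated basis and equate coefficients in (W − (-1/2)·I) g = f
solving from the highest basis element down gives g = 3x^3 - 647x^2 - 31060x + 248480
check: W g = 324x^2 + 15528x - 124240
so W g − (-1/2)·g = (3/2)x^3 + (1/2)x^2 - 2x = f ✓

the image equals g(x) = 3x^3 - 647x^2 - 31060x + 248480


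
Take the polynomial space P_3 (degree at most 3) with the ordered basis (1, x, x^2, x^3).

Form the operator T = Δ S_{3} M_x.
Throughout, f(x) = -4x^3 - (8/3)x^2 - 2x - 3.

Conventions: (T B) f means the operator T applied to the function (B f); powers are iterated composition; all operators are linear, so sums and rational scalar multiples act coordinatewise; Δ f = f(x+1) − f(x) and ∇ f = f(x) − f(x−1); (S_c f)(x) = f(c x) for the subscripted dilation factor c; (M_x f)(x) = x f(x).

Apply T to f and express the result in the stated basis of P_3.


M_x f = -4x^4 - (8/3)x^3 - 2x^2 - 3x
S_{3} M_x f = -324x^4 - 72x^3 - 18x^2 - 9x
Δ S_{3} M_x f = -1296x^3 - 2160x^2 - 1548x - 423

the result is g(x) = -1296x^3 - 2160x^2 - 1548x - 423


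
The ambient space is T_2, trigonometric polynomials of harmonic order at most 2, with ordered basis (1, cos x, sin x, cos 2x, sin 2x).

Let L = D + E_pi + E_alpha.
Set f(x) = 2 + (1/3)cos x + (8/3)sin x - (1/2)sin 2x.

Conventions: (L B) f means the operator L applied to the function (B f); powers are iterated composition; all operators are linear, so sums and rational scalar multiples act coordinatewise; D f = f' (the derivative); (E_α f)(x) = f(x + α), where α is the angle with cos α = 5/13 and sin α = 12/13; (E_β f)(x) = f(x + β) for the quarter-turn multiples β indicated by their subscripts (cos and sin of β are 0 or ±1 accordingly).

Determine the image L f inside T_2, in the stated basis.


D f = (8/3)cos x - (1/3)sin x - cos 2x
E_pi f = 2 - (1/3)cos x - (8/3)sin x - (1/2)sin 2x
E_alpha f = 2 + (101/39)cos x + (28/39)sin x - (60/169)cos 2x + (119/338)sin 2x
(D + E_pi + E_alpha) f = 4 + (64/13)cos x - (89/39)sin x - (229/169)cos 2x - (25/169)sin 2x

the image equals g(x) = 4 + (64/13)cos x - (89/39)sin x - (229/169)cos 2x - (25/169)sin 2x


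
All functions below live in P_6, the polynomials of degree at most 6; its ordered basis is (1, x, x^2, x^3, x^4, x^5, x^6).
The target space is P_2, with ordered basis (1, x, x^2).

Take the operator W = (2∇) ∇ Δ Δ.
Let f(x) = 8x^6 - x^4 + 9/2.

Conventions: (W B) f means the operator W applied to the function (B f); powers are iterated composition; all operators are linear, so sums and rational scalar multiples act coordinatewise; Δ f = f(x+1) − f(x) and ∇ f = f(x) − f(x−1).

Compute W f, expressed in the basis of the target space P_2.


the image equals g(x) = 5760x^2 + 1872

Δ f = 48x^5 + 120x^4 + 156x^3 + 114x^2 + 44x + 7
Δ Δ f = 240x^4 + 960x^3 + 1668x^2 + 1416x + 482
∇ Δ Δ f = 960x^3 + 1440x^2 + 1416x + 468
∇ (∇ Δ Δ) f = 2880x^2 + 936
(2∇) (∇ Δ Δ) f = 5760x^2 + 1872


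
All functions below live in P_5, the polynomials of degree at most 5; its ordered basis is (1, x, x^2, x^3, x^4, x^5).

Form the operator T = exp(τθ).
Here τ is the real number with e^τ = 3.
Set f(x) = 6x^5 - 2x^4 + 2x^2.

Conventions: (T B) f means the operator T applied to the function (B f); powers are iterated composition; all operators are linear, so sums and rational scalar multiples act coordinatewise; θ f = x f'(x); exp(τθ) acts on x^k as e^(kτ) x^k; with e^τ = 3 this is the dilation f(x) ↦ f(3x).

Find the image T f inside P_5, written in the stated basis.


exp(τθ) x^k = e^(kτ) x^k; with e^τ = 3 this sends x^k to 3^k x^k
x^2 ↦ 9 x^2
x^4 ↦ 81 x^4
x^5 ↦ 243 x^5
applying this coordinatewise to f: exp(τθ) f = 1458x^5 - 162x^4 + 18x^2

the result is g(x) = 1458x^5 - 162x^4 + 18x^2


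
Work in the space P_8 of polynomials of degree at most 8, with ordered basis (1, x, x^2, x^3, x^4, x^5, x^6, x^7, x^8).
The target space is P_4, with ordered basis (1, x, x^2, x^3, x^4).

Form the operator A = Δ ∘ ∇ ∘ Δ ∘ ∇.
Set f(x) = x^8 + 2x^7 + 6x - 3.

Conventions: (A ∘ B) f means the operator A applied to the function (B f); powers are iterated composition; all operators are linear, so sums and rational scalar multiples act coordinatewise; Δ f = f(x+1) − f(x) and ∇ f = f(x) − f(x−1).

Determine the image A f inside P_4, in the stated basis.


∇ f = 8x^7 - 14x^6 + 14x^5 - 14x^3 + 14x^2 - 6x + 7
Δ ∇ f = 56x^6 + 84x^5 + 140x^4 + 140x^3 + 56x^2 + 28x + 2
∇ (Δ ∘ ∇) f = 336x^5 - 420x^4 + 840x^3 - 420x^2 + 168x
Δ ∇ (Δ ∘ ∇) f = 1680x^4 + 1680x^3 + 3360x^2 + 1680x + 504

the image equals g(x) = 1680x^4 + 1680x^3 + 3360x^2 + 1680x + 504


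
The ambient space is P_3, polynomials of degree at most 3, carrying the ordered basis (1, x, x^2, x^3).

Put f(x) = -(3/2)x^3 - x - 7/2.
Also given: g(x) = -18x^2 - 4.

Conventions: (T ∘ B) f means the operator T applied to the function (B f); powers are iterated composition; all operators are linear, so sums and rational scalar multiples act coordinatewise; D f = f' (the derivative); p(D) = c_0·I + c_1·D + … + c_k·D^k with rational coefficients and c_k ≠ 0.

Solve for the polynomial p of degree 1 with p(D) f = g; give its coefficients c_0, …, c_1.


p(D) = 4·D, i.e. c_0 = 0, c_1 = 4

D^0 f = -(3/2)x^3 - x - 7/2
D^1 f = -(9/2)x^2 - 1
matching coefficients of g against c_0 f + c_1 Df + … from the top degree down determines the c_i
solution: c_0 = 0, c_1 = 4


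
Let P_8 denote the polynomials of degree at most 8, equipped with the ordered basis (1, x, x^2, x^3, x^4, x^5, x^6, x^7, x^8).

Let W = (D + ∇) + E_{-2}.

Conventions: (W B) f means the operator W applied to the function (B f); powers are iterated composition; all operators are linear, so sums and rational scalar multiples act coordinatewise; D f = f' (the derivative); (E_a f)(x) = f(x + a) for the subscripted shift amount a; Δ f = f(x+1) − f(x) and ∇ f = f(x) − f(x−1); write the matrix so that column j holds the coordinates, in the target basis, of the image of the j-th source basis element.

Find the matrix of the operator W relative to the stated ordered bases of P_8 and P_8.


image of 1: 1
image of x: x
image of x^2: x^2 + 3
image of x^3: x^3 + 9x - 7
image of x^4: x^4 + 18x^2 - 28x + 15
image of x^5: x^5 + 30x^3 - 70x^2 + 75x - 31
image of x^6: x^6 + 45x^4 - 140x^3 + 225x^2 - 186x + 63
image of x^7: x^7 + 63x^5 - 245x^4 + 525x^3 - 651x^2 + 441x - 127
image of x^8: x^8 + 84x^6 - 392x^5 + 1050x^4 - 1736x^3 + 1764x^2 - 1016x + 255
each image's coordinates form column j of the matrix

the matrix is [[1, 0, 3, -7, 15, -31, 63, -127, 255]; [0, 1, 0, 9, -28, 75, -186, 441, -1016]; [0, 0, 1, 0, 18, -70, 225, -651, 1764]; [0, 0, 0, 1, 0, 30, -140, 525, -1736]; [0, 0, 0, 0, 1, 0, 45, -245, 1050]; [0, 0, 0, 0, 0, 1, 0, 63, -392]; [0, 0, 0, 0, 0, 0, 1, 0, 84]; [0, 0, 0, 0, 0, 0, 0, 1, 0]; [0, 0, 0, 0, 0, 0, 0, 0, 1]] (rows listed top to bottom)


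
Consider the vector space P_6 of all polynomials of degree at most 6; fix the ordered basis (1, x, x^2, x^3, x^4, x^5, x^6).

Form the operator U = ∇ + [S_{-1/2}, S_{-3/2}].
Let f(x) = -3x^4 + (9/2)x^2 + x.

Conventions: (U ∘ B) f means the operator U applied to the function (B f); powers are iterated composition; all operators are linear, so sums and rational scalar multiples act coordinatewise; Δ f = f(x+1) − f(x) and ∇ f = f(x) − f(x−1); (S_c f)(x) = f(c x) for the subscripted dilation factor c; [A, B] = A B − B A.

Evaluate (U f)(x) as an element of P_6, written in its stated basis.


the result is g(x) = -12x^3 + 18x^2 - 3x - 1/2

∇ f = -12x^3 + 18x^2 - 3x - 1/2
S_{-3/2} f = -(243/16)x^4 + (81/8)x^2 - (3/2)x
S_{-1/2} S_{-3/2} f = -(243/256)x^4 + (81/32)x^2 + (3/4)x
S_{-1/2} f = -(3/16)x^4 + (9/8)x^2 - (1/2)x
S_{-3/2} S_{-1/2} f = -(243/256)x^4 + (81/32)x^2 + (3/4)x
[S_{-1/2}, S_{-3/2}] f = 0
(∇ + [S_{-1/2}, S_{-3/2}]) f = -12x^3 + 18x^2 - 3x - 1/2


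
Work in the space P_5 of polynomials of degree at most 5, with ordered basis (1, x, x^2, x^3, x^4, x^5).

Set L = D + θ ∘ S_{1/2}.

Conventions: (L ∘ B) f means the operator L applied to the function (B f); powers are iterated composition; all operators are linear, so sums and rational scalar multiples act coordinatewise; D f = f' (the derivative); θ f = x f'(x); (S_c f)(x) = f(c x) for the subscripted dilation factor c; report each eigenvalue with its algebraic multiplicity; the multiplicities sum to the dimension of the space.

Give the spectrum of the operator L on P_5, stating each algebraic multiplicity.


image of 1: 0
image of x: (1/2)x + 1
image of x^2: (1/2)x^2 + 2x
image of x^3: (3/8)x^3 + 3x^2
image of x^4: (1/4)x^4 + 4x^3
image of x^5: (5/32)x^5 + 5x^4
the matrix is upper triangular; its diagonal is (0, 1/2, 1/2, 3/8, 1/4, 5/32)
for a triangular matrix the eigenvalues are the diagonal entries, with algebraic multiplicity their repetition count

λ = 0 (multiplicity 1), λ = 5/32 (multiplicity 1), λ = 1/4 (multiplicity 1), λ = 3/8 (multiplicity 1), λ = 1/2 (multiplicity 2)


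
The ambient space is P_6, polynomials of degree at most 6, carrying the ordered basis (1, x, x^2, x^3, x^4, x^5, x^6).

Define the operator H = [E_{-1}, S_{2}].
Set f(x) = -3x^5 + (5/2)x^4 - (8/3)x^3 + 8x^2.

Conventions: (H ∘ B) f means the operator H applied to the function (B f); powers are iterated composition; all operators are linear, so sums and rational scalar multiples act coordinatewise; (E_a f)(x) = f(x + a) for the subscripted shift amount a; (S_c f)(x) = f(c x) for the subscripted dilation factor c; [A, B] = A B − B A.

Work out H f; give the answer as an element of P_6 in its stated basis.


the result is g(x) = 240x^4 - 800x^3 + 1052x^2 - 670x + 1039/6

S_{2} f = -96x^5 + 40x^4 - (64/3)x^3 + 32x^2
E_{-1} S_{2} f = -96x^5 + 520x^4 - (3424/3)x^3 + 1296x^2 - 768x + 568/3
E_{-1} f = -3x^5 + (35/2)x^4 - (128/3)x^3 + 61x^2 - 49x + 97/6
S_{2} E_{-1} f = -96x^5 + 280x^4 - (1024/3)x^3 + 244x^2 - 98x + 97/6
[E_{-1}, S_{2}] f = 240x^4 - 800x^3 + 1052x^2 - 670x + 1039/6


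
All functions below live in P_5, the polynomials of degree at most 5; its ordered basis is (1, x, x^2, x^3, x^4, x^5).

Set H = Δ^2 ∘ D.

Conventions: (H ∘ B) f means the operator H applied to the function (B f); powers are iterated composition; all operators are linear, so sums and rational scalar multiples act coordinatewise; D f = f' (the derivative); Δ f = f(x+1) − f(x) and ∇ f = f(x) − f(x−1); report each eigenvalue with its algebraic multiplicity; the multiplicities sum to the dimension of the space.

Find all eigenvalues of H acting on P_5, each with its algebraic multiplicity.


λ = 0 (multiplicity 6)

image of 1: 0
image of x: 0
image of x^2: 0
image of x^3: 6
image of x^4: 24x + 24
image of x^5: 60x^2 + 120x + 70
the matrix is upper triangular; its diagonal is (0, 0, 0, 0, 0, 0)
for a triangular matrix the eigenvalues are the diagonal entries, with algebraic multiplicity their repetition count


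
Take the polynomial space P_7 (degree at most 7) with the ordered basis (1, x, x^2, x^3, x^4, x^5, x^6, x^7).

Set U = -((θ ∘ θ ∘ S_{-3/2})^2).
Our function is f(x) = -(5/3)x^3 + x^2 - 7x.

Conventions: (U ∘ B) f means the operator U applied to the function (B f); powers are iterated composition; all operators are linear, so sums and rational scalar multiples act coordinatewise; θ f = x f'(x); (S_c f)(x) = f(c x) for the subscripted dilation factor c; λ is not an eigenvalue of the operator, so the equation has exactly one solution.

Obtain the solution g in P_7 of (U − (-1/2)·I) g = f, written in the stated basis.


the image equals g(x) = (320/177051)x^3 - (2/161)x^2 + 4x

write g with unknown coordinates in the stated basis and equate coefficients in (U − (-1/2)·I) g = f
solving from the highest basis element down gives g = (320/177051)x^3 - (2/161)x^2 + 4x
check: U g = -(98415/59017)x^3 + (162/161)x^2 - 9x
so U g − (-1/2)·g = -(5/3)x^3 + x^2 - 7x = f ✓


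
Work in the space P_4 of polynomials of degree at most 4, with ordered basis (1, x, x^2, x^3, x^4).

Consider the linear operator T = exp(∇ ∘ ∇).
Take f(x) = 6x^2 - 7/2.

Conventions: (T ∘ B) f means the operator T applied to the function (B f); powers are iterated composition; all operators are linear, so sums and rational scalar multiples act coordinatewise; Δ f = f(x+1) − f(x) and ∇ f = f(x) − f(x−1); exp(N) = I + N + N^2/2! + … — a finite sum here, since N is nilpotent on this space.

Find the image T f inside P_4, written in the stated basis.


order-1 term: 12
the series for exp(∇ ∘ ∇) f terminates at order 1
exp(∇ ∘ ∇) f = 6x^2 + 17/2

the image equals g(x) = 6x^2 + 17/2


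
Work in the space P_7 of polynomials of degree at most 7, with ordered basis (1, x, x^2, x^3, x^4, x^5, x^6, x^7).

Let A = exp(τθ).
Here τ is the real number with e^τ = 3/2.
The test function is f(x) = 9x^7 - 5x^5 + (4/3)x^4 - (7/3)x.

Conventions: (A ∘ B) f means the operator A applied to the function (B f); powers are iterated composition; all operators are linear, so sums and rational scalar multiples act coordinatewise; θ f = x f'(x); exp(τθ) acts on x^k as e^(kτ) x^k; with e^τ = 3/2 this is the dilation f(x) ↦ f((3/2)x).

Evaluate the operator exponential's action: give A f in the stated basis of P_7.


exp(τθ) x^k = e^(kτ) x^k; with e^τ = 3/2 this sends x^k to (3/2)^k x^k
x ↦ 3/2 x
x^4 ↦ 81/16 x^4
x^5 ↦ 243/32 x^5
x^7 ↦ 2187/128 x^7
applying this coordinatewise to f: exp(τθ) f = (19683/128)x^7 - (1215/32)x^5 + (27/4)x^4 - (7/2)x

the result is g(x) = (19683/128)x^7 - (1215/32)x^5 + (27/4)x^4 - (7/2)x


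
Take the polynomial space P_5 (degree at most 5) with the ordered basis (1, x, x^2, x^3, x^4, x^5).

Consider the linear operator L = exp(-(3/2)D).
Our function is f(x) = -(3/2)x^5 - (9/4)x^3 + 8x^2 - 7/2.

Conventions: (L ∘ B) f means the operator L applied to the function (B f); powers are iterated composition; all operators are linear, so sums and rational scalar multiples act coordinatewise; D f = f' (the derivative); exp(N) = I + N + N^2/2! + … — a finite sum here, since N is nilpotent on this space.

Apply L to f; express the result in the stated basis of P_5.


order-1 term: (45/4)x^4 + (81/8)x^2 - 24x
order-2 term: -(135/4)x^3 - (243/16)x + 18
order-3 term: (405/8)x^2 + 243/32
order-4 term: -(1215/32)x
order-5 term: 729/64
the series for exp(-(3/2)D) f terminates at order 5
exp(-(3/2)D) f = -(3/2)x^5 + (45/4)x^4 - 36x^3 + (275/4)x^2 - (2469/32)x + 2143/64

the result is g(x) = -(3/2)x^5 + (45/4)x^4 - 36x^3 + (275/4)x^2 - (2469/32)x + 2143/64


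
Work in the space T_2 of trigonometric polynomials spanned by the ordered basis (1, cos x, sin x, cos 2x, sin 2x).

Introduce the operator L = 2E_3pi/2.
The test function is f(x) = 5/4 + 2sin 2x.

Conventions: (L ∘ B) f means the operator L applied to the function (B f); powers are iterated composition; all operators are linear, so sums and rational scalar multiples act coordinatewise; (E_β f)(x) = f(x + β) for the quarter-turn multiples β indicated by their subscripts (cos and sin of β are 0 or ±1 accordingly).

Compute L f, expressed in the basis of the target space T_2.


E_3pi/2 f = 5/4 - 2sin 2x
(2E_3pi/2) f = 5/2 - 4sin 2x

the image equals g(x) = 5/2 - 4sin 2x


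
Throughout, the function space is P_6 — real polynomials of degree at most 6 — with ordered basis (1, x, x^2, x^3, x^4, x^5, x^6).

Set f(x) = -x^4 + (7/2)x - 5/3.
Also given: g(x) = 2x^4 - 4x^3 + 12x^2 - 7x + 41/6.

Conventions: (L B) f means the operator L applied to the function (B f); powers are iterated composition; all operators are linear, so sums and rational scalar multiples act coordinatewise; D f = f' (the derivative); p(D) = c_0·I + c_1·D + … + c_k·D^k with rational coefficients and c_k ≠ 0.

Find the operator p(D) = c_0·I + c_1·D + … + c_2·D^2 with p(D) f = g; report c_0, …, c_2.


c_0 = -2, c_1 = 1, c_2 = -1

D^0 f = -x^4 + (7/2)x - 5/3
D^1 f = -4x^3 + 7/2
D^2 f = -12x^2
matching coefficients of g against c_0 f + c_1 Df + … from the top degree down determines the c_i
solution: c_0 = -2, c_1 = 1, c_2 = -1


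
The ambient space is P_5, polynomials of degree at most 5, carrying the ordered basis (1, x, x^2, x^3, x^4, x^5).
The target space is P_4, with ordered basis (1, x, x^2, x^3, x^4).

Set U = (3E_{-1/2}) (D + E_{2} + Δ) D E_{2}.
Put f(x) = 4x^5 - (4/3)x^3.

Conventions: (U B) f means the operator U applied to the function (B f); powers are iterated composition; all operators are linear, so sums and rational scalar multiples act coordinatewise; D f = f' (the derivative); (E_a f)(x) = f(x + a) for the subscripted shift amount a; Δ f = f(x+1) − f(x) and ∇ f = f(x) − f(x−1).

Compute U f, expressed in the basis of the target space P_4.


the image equals g(x) = 60x^4 + 1320x^3 + 6918x^2 + 14718x + 46491/4

E_{2} f = 4x^5 + 40x^4 + (476/3)x^3 + 312x^2 + 304x + 352/3
D E_{2} f = 20x^4 + 160x^3 + 476x^2 + 624x + 304
D (D E_{2}) f = 80x^3 + 480x^2 + 952x + 624
E_{2} (D E_{2}) f = 20x^4 + 320x^3 + 1916x^2 + 5088x + 5056
Δ (D E_{2}) f = 80x^3 + 600x^2 + 1512x + 1280
(D + E_{2} + Δ) (D E_{2}) f = 20x^4 + 480x^3 + 2996x^2 + 7552x + 6960
E_{-1/2} (D + E_{2} + Δ) (D E_{2}) f = 20x^4 + 440x^3 + 2306x^2 + 4906x + 15497/4
(3E_{-1/2}) (D + E_{2} + Δ) (D E_{2}) f = 60x^4 + 1320x^3 + 6918x^2 + 14718x + 46491/4


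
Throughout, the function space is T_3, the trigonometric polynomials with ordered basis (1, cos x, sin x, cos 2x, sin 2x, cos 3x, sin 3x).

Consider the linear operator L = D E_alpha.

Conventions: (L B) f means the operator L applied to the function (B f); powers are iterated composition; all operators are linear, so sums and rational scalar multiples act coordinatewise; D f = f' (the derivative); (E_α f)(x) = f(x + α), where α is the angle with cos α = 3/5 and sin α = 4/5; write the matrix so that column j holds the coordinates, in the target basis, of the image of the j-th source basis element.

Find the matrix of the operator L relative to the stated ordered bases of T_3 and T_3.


the matrix is [[0, 0, 0, 0, 0, 0, 0]; [0, -4/5, 3/5, 0, 0, 0, 0]; [0, -3/5, -4/5, 0, 0, 0, 0]; [0, 0, 0, -48/25, -14/25, 0, 0]; [0, 0, 0, 14/25, -48/25, 0, 0]; [0, 0, 0, 0, 0, -132/125, -351/125]; [0, 0, 0, 0, 0, 351/125, -132/125]] (rows listed top to bottom)

image of 1: 0
image of cos x: -(4/5)cos x - (3/5)sin x
image of sin x: (3/5)cos x - (4/5)sin x
image of cos 2x: -(48/25)cos 2x + (14/25)sin 2x
image of sin 2x: -(14/25)cos 2x - (48/25)sin 2x
image of cos 3x: -(132/125)cos 3x + (351/125)sin 3x
image of sin 3x: -(351/125)cos 3x - (132/125)sin 3x
each image's coordinates form column j of the matrix


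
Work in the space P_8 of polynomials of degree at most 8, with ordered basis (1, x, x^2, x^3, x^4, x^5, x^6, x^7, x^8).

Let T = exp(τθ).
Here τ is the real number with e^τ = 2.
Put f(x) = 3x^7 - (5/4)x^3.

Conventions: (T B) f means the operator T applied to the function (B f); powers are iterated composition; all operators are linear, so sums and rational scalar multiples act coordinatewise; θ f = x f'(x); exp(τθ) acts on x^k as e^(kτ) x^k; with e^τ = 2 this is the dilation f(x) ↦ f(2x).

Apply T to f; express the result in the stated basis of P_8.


the result is g(x) = 384x^7 - 10x^3

exp(τθ) x^k = e^(kτ) x^k; with e^τ = 2 this sends x^k to 2^k x^k
x^3 ↦ 8 x^3
x^7 ↦ 128 x^7
applying this coordinatewise to f: exp(τθ) f = 384x^7 - 10x^3


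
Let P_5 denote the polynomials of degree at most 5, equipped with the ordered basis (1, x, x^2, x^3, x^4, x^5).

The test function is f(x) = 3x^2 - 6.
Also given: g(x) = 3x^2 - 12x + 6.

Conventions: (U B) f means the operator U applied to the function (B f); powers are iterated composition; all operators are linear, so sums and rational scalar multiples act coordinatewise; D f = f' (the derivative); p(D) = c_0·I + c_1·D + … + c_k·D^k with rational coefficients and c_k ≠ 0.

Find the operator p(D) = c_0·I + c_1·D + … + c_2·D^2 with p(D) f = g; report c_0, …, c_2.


c_0 = 1, c_1 = -2, c_2 = 2

D^0 f = 3x^2 - 6
D^1 f = 6x
D^2 f = 6
matching coefficients of g against c_0 f + c_1 Df + … from the top degree down determines the c_i
solution: c_0 = 1, c_1 = -2, c_2 = 2


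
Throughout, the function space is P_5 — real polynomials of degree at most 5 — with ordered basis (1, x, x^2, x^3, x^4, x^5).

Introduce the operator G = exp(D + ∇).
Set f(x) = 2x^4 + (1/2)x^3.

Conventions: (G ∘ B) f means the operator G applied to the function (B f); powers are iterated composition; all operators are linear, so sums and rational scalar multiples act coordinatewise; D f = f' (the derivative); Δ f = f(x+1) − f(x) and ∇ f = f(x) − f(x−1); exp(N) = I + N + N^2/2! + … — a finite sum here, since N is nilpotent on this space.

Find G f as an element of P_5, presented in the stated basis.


g(x) = 2x^4 + (33/2)x^3 + 39x^2 + (57/2)x + 11/2

order-1 term: 16x^3 - 9x^2 + (13/2)x - 3/2
order-2 term: 48x^2 - 42x + 19
order-3 term: 64x - 44
order-4 term: 32
the series for exp(D + ∇) f terminates at order 4
exp(D + ∇) f = 2x^4 + (33/2)x^3 + 39x^2 + (57/2)x + 11/2


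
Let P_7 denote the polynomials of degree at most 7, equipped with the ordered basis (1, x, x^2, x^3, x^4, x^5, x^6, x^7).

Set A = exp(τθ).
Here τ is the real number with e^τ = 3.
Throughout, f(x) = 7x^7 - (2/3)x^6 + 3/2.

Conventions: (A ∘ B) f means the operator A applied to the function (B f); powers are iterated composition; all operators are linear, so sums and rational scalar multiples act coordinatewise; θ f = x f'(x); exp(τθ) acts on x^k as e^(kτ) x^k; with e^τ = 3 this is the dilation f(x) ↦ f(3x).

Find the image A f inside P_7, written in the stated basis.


exp(τθ) x^k = e^(kτ) x^k; with e^τ = 3 this sends x^k to 3^k x^k
x^6 ↦ 729 x^6
x^7 ↦ 2187 x^7
applying this coordinatewise to f: exp(τθ) f = 15309x^7 - 486x^6 + 3/2

g(x) = 15309x^7 - 486x^6 + 3/2


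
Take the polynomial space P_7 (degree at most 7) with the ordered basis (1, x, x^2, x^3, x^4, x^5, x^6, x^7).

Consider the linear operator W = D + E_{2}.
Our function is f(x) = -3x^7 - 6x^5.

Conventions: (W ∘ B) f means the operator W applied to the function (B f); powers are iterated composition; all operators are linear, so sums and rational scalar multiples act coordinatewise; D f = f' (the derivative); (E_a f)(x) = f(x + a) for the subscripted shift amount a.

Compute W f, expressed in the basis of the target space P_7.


D f = -21x^6 - 30x^4
E_{2} f = -3x^7 - 42x^6 - 258x^5 - 900x^4 - 1920x^3 - 2496x^2 - 1824x - 576
(D + E_{2}) f = -3x^7 - 63x^6 - 258x^5 - 930x^4 - 1920x^3 - 2496x^2 - 1824x - 576

the result is g(x) = -3x^7 - 63x^6 - 258x^5 - 930x^4 - 1920x^3 - 2496x^2 - 1824x - 576


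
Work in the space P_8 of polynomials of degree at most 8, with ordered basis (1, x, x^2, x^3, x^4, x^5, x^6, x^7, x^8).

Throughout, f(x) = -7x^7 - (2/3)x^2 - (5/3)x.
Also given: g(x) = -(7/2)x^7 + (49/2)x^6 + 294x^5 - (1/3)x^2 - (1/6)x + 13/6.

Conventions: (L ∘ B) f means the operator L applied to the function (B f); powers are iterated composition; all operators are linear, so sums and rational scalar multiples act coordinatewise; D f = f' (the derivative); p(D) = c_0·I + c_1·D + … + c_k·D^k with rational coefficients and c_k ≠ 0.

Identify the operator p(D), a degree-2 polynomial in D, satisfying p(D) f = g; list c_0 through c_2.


p(D) = (1/2)·I − (1/2)·D − D^2, i.e. c_0 = 1/2, c_1 = -1/2, c_2 = -1

D^0 f = -7x^7 - (2/3)x^2 - (5/3)x
D^1 f = -49x^6 - (4/3)x - 5/3
D^2 f = -294x^5 - 4/3
matching coefficients of g against c_0 f + c_1 Df + … from the top degree down determines the c_i
solution: c_0 = 1/2, c_1 = -1/2, c_2 = -1


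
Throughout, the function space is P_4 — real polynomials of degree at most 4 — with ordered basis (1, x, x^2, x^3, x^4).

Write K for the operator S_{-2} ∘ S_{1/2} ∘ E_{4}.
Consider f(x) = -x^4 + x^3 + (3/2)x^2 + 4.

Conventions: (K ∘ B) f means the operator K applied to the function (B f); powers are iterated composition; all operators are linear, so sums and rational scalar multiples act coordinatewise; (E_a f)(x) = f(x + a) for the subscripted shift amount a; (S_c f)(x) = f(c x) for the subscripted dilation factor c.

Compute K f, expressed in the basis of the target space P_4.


E_{4} f = -x^4 - 15x^3 - (165/2)x^2 - 196x - 164
S_{1/2} E_{4} f = -(1/16)x^4 - (15/8)x^3 - (165/8)x^2 - 98x - 164
S_{-2} S_{1/2} E_{4} f = -x^4 + 15x^3 - (165/2)x^2 + 196x - 164

the result is g(x) = -x^4 + 15x^3 - (165/2)x^2 + 196x - 164


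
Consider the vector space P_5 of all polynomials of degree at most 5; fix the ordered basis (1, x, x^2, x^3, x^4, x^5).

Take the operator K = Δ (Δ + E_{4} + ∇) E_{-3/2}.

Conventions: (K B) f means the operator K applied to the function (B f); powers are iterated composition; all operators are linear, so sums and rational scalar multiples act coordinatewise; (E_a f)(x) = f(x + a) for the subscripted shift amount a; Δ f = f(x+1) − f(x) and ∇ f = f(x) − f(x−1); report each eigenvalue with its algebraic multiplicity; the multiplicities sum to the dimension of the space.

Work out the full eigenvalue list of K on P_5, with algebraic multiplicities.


λ = 0 (multiplicity 6)

image of 1: 0
image of x: 1
image of x^2: 2x + 10
image of x^3: 3x^2 + 30x + 61/4
image of x^4: 4x^3 + 60x^2 + 61x + 145
image of x^5: 5x^4 + 100x^3 + (305/2)x^2 + 725x + 5401/16
the matrix is upper triangular; its diagonal is (0, 0, 0, 0, 0, 0)
for a triangular matrix the eigenvalues are the diagonal entries, with algebraic multiplicity their repetition count


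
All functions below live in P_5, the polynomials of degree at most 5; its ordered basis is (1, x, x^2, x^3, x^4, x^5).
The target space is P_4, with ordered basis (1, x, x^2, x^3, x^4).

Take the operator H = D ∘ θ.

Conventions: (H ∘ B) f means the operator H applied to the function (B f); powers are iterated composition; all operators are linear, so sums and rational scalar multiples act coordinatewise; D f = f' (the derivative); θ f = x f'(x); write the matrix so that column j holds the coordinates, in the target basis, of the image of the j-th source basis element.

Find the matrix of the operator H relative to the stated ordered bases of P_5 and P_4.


the matrix is [[0, 1, 0, 0, 0, 0]; [0, 0, 4, 0, 0, 0]; [0, 0, 0, 9, 0, 0]; [0, 0, 0, 0, 16, 0]; [0, 0, 0, 0, 0, 25]] (rows listed top to bottom)

image of 1: 0
image of x: 1
image of x^2: 4x
image of x^3: 9x^2
image of x^4: 16x^3
image of x^5: 25x^4
each image's coordinates form column j of the matrix
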